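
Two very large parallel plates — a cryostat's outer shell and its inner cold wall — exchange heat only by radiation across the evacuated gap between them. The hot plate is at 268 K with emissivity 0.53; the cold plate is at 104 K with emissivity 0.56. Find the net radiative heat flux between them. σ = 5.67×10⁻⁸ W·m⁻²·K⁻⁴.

q ≈ 107 W/m²

For two infinite grey parallel plates, q = σ(T₁⁴ − T₂⁴)/(1/ε₁ + 1/ε₂ − 1).
T₁⁴ − T₂⁴ = 5.159×10⁹ − 1.170×10⁸ = 5.042×10⁹ K⁴.
1/ε₁ + 1/ε₂ − 1 = 1.887 + 1.786 − 1 = 2.673.
q = 5.67×10⁻⁸ × 5.042×10⁹ / 2.673.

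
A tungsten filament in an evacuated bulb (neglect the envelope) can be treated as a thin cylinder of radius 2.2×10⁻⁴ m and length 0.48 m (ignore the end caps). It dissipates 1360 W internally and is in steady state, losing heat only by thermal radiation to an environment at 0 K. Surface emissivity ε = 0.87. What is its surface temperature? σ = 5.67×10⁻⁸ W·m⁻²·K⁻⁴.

Steady state: internal power = radiated power, P = εσA T⁴.
Radiating area A = 2πrL = 6.635×10⁻⁴ m².
T⁴ = P/(εσA) = 1360/(0.87·5.67×10⁻⁸·6.635×10⁻⁴) = 4.155×10¹³ K⁴.
T = (4.155×10¹³)^(1/4).

T ≈ 2540 K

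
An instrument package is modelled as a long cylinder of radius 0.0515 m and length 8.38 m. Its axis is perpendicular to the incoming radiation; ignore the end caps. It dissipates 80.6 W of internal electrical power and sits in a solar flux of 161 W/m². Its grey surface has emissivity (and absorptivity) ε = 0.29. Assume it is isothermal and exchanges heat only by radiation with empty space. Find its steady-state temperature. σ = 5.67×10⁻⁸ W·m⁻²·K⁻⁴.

T ≈ 228 K

At steady state, absorbed solar power + internal power = radiated power.
Absorbed: α·S·A_cross = 0.29·161·0.8631 = 40.30 W (cross-section 2rL).
Total input = 40.30 + 80.6 = 120.9 W.
Radiated: εσ·A_surf·T⁴ with A_surf = 2πrL = 2.712 m².
T⁴ = 120.9/(0.29·5.67×10⁻⁸·2.712) = 2.712×10⁹ K⁴.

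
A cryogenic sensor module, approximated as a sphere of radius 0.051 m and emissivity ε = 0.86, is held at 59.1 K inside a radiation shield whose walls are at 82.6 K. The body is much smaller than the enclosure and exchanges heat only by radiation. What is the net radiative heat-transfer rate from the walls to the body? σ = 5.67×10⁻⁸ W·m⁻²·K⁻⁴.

P_net ≈ 0.0547 W

For a small grey body in a large enclosure: P_net = εσA(T_body⁴ − T_wall⁴).
A = 4πr² = 0.03269 m²; T_body⁴ − T_wall⁴ = 1.220×10⁷ − 4.655×10⁷ = -3.435×10⁷ K⁴.
|P_net| = 0.86·5.67×10⁻⁸·0.03269·3.435×10⁷.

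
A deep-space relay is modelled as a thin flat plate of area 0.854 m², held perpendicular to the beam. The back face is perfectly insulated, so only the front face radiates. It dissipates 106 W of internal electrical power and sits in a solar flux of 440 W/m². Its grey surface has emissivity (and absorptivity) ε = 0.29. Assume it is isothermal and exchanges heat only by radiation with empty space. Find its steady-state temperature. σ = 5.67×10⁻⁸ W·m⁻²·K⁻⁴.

T ≈ 352 K

At steady state, absorbed solar power + internal power = radiated power.
Absorbed: α·S·A_cross = 0.29·440·0.8540 = 109.0 W (cross-section A).
Total input = 109.0 + 106 = 215.0 W.
Radiated: εσ·A_surf·T⁴ with A_surf = A = 0.8540 m².
T⁴ = 215.0/(0.29·5.67×10⁻⁸·0.8540) = 1.531×10¹⁰ K⁴.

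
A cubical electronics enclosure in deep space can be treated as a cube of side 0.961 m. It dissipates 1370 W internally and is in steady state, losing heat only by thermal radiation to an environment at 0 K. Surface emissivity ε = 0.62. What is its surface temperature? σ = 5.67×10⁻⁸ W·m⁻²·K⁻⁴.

T ≈ 290 K

Steady state: internal power = radiated power, P = εσA T⁴.
Radiating area A = 6L² = 5.541 m².
T⁴ = P/(εσA) = 1370/(0.62·5.67×10⁻⁸·5.541) = 7.033×10⁹ K⁴.
T = (7.033×10⁹)^(1/4).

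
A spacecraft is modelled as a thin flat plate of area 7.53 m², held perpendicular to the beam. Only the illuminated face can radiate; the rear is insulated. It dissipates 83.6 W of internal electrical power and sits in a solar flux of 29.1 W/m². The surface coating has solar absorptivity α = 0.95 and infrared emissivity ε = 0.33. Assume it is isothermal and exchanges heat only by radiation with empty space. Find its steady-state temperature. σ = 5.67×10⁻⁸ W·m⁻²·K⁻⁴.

T ≈ 213 K

At steady state, absorbed solar power + internal power = radiated power.
Absorbed: α·S·A_cross = 0.95·29.1·7.530 = 208.2 W (cross-section A).
Total input = 208.2 + 83.6 = 291.8 W.
Radiated: εσ·A_surf·T⁴ with A_surf = A = 7.530 m².
T⁴ = 291.8/(0.33·5.67×10⁻⁸·7.530) = 2.071×10⁹ K⁴.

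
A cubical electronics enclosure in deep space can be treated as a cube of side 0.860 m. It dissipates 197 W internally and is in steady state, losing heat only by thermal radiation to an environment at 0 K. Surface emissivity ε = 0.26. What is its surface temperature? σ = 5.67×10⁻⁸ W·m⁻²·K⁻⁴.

T ≈ 234 K

Steady state: internal power = radiated power, P = εσA T⁴.
Radiating area A = 6L² = 4.438 m².
T⁴ = P/(εσA) = 197/(0.26·5.67×10⁻⁸·4.438) = 3.011×10⁹ K⁴.
T = (3.011×10⁹)^(1/4).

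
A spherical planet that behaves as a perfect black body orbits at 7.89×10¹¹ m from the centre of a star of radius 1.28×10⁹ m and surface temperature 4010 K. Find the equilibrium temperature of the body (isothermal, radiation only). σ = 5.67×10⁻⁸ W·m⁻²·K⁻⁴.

The star's surface emits σT_*⁴; at distance d the flux is S = σT_*⁴(R_*/d)².
S = 5.67×10⁻⁸·(4010)⁴·(1.28×10⁹/7.89×10¹¹)² = 38.59 W/m².
For an isothermal sphere T⁴ = (1−a)S/(4σ) = 1.701×10⁸ K⁴.

T ≈ 114 K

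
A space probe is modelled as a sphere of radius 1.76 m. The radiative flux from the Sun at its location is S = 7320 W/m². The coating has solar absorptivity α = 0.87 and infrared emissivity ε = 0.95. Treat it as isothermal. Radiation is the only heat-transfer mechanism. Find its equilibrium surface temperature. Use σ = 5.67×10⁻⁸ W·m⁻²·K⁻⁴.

T ≈ 415 K

At equilibrium, absorbed power = emitted power.
Absorbing cross-section = πr² = 9.731 m²; emitting surface = 4πr² = 38.93 m² (ratio 4).
αS·A_cross = εσ·A_surf·T⁴  ⇒  T⁴ = αS/(ε·4σ).
T⁴ = 0.870·7320/(0.95·4·5.67×10⁻⁸) = 2.956×10¹⁰ K⁴.
T = (2.956×10¹⁰)^(1/4).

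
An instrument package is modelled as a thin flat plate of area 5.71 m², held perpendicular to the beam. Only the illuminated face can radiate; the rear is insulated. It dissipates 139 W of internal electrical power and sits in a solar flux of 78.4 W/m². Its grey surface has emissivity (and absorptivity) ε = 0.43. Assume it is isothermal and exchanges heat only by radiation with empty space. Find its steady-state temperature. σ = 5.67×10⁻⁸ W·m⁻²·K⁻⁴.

At steady state, absorbed solar power + internal power = radiated power.
Absorbed: α·S·A_cross = 0.43·78.4·5.710 = 192.5 W (cross-section A).
Total input = 192.5 + 139 = 331.5 W.
Radiated: εσ·A_surf·T⁴ with A_surf = A = 5.710 m².
T⁴ = 331.5/(0.43·5.67×10⁻⁸·5.710) = 2.381×10⁹ K⁴.

T ≈ 221 K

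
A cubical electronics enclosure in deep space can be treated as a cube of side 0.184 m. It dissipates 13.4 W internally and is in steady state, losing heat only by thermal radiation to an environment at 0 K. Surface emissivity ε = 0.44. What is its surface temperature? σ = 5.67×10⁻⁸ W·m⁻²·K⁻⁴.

Steady state: internal power = radiated power, P = εσA T⁴.
Radiating area A = 6L² = 0.2031 m².
T⁴ = P/(εσA) = 13.4/(0.44·5.67×10⁻⁸·0.2031) = 2.644×10⁹ K⁴.
T = (2.644×10⁹)^(1/4).

T ≈ 227 K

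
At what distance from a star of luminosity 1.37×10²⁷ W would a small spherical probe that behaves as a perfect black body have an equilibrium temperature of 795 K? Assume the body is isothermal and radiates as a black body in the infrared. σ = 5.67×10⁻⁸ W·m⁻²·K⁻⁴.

d ≈ 3.47×10¹⁰ m

For an isothermal black-emitting sphere, (1−a)S·πr² = σ·4πr²·T⁴ ⇒ S = 4σT⁴/(1−a).
S = 4·5.67×10⁻⁸·(795)⁴/1.00 = 90600 W/m².
Flux falls as S = L/(4πd²), so d = √(L/(4πS)) = √(1.37×10²⁷/(4π·90600)).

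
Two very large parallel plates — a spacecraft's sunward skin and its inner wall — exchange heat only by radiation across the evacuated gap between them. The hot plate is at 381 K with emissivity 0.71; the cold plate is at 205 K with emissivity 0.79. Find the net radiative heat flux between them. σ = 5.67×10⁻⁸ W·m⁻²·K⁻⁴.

For two infinite grey parallel plates, q = σ(T₁⁴ − T₂⁴)/(1/ε₁ + 1/ε₂ − 1).
T₁⁴ − T₂⁴ = 2.107×10¹⁰ − 1.766×10⁹ = 1.931×10¹⁰ K⁴.
1/ε₁ + 1/ε₂ − 1 = 1.408 + 1.266 − 1 = 1.674.
q = 5.67×10⁻⁸ × 1.931×10¹⁰ / 1.674.

q ≈ 654 W/m²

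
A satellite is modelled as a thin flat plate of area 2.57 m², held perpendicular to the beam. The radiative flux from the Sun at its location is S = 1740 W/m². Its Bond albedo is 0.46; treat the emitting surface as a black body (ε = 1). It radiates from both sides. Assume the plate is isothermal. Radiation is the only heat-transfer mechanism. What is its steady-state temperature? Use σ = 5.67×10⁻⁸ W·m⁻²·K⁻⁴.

At equilibrium, absorbed power = emitted power.
Absorbing cross-section = A = 2.570 m²; emitting surface = 2A = 5.140 m² (ratio 2).
(1−a)S·A_cross = εσ·A_surf·T⁴  ⇒  T⁴ = (1−a)S/(2σ).
T⁴ = 0.540·1740/(2·5.67×10⁻⁸) = 8.286×10⁹ K⁴.
T = (8.286×10⁹)^(1/4).

T ≈ 302 K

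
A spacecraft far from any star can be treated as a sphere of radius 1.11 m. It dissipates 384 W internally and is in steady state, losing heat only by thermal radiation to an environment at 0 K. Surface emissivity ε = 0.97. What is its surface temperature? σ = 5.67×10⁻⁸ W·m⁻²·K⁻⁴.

T ≈ 146 K

Steady state: internal power = radiated power, P = εσA T⁴.
Radiating area A = 4πr² = 15.48 m².
T⁴ = P/(εσA) = 384/(0.97·5.67×10⁻⁸·15.48) = 4.509×10⁸ K⁴.
T = (4.509×10⁸)^(1/4).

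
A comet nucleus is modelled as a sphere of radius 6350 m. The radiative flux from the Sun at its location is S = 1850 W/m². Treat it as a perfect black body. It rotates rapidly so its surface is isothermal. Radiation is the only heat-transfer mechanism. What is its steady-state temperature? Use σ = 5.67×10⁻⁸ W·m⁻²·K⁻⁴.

At equilibrium, absorbed power = emitted power.
Absorbing cross-section = πr² = 1.267×10⁸ m²; emitting surface = 4πr² = 5.067×10⁸ m² (ratio 4).
S·A_cross = εσ·A_surf·T⁴  ⇒  T⁴ = S/(4σ).
T⁴ = 1.00·1850/(4·5.67×10⁻⁸) = 8.157×10⁹ K⁴.
T = (8.157×10⁹)^(1/4).

T ≈ 301 K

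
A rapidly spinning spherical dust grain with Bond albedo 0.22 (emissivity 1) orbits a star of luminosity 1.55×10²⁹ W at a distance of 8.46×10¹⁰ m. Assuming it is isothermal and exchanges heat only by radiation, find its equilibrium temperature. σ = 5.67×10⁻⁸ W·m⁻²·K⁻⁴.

T ≈ 1560 K

First find the stellar flux at distance d: S = L/(4πd²) = 1.55×10²⁹/(4π·(8.46×10¹⁰)²) = 1.723×10⁶ W/m².
For an isothermal sphere, absorbed (1−a)S·πr² = emitted σ·4πr²·T⁴, so T⁴ = (1−a)S/(4σ).
T⁴ = 0.780·1.723×10⁶/(4·5.67×10⁻⁸) = 5.927×10¹² K⁴.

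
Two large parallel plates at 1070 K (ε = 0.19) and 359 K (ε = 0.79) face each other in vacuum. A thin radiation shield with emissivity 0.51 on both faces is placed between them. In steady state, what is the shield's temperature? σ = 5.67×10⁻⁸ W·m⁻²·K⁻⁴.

In steady state the net flux on the hot side equals that on the cold side.
σ(T₁⁴−T_s⁴)/D₁ = σ(T_s⁴−T₂⁴)/D₂, with D₁ = 1/ε₁+1/ε_s−1 = 6.224, D₂ = 1/ε_s+1/ε₂−1 = 2.227.
Solve for T_s⁴: T_s⁴ = (D₂·T₁⁴ + D₁·T₂⁴)/(D₁+D₂) = 3.576×10¹¹ K⁴.

T_s ≈ 773 K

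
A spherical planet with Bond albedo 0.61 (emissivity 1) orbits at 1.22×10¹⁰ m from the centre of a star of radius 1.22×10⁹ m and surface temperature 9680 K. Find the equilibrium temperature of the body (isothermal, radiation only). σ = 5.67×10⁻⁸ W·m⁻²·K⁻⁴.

T ≈ 1710 K

The star's surface emits σT_*⁴; at distance d the flux is S = σT_*⁴(R_*/d)².
S = 5.67×10⁻⁸·(9680)⁴·(1.22×10⁹/1.22×10¹⁰)² = 4.978×10⁶ W/m².
For an isothermal sphere T⁴ = (1−a)S/(4σ) = 8.561×10¹² K⁴.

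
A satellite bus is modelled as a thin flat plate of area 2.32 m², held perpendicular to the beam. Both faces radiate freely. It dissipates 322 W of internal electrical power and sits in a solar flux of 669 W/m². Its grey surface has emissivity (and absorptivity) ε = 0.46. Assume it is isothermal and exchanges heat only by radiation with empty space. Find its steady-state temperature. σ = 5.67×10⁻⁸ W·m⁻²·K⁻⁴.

T ≈ 304 K

At steady state, absorbed solar power + internal power = radiated power.
Absorbed: α·S·A_cross = 0.46·669·2.320 = 714.0 W (cross-section A).
Total input = 714.0 + 322 = 1036 W.
Radiated: εσ·A_surf·T⁴ with A_surf = 2A = 4.640 m².
T⁴ = 1036/(0.46·5.67×10⁻⁸·4.640) = 8.560×10⁹ K⁴.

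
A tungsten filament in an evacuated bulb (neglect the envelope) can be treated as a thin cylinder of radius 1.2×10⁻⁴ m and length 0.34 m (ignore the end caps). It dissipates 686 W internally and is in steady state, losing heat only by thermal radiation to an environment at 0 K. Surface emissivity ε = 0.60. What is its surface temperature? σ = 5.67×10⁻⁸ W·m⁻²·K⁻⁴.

Steady state: internal power = radiated power, P = εσA T⁴.
Radiating area A = 2πrL = 2.564×10⁻⁴ m².
T⁴ = P/(εσA) = 686/(0.60·5.67×10⁻⁸·2.564×10⁻⁴) = 7.866×10¹³ K⁴.
T = (7.866×10¹³)^(1/4).

T ≈ 2980 K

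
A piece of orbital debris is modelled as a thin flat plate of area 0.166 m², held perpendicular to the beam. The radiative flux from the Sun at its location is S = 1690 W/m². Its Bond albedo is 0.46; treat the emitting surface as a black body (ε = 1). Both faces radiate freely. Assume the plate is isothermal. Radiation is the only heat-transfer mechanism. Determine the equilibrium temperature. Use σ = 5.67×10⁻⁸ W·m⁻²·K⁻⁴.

T ≈ 300 K

At equilibrium, absorbed power = emitted power.
Absorbing cross-section = A = 0.1660 m²; emitting surface = 2A = 0.3320 m² (ratio 2).
(1−a)S·A_cross = εσ·A_surf·T⁴  ⇒  T⁴ = (1−a)S/(2σ).
T⁴ = 0.540·1690/(2·5.67×10⁻⁸) = 8.048×10⁹ K⁴.
T = (8.048×10⁹)^(1/4).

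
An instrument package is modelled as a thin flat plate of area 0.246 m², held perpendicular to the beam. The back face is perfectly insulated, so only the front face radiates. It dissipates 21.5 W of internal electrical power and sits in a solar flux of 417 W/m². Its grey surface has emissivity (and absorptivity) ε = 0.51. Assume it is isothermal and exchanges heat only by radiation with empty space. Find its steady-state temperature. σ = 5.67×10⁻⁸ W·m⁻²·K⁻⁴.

T ≈ 319 K

At steady state, absorbed solar power + internal power = radiated power.
Absorbed: α·S·A_cross = 0.51·417·0.2460 = 52.32 W (cross-section A).
Total input = 52.32 + 21.5 = 73.82 W.
Radiated: εσ·A_surf·T⁴ with A_surf = A = 0.2460 m².
T⁴ = 73.82/(0.51·5.67×10⁻⁸·0.2460) = 1.038×10¹⁰ K⁴.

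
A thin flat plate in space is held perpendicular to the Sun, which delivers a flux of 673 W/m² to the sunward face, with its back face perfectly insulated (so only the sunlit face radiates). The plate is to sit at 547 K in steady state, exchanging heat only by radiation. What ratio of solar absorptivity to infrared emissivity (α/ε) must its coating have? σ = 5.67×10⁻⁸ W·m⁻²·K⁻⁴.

Balance: αS·A = εσ·1A·T⁴ ⇒ α/ε = σT⁴/S.
α/ε = 5.67×10⁻⁸·(547)⁴/673 = 5.67×10⁻⁸·8.953×10¹⁰/673.

α/ε ≈ 7.54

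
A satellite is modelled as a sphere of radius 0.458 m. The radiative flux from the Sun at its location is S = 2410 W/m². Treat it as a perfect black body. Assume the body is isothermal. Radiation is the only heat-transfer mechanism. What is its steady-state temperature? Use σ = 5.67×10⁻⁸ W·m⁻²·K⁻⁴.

At equilibrium, absorbed power = emitted power.
Absorbing cross-section = πr² = 0.6590 m²; emitting surface = 4πr² = 2.636 m² (ratio 4).
S·A_cross = εσ·A_surf·T⁴  ⇒  T⁴ = S/(4σ).
T⁴ = 1.00·2410/(4·5.67×10⁻⁸) = 1.063×10¹⁰ K⁴.
T = (1.063×10¹⁰)^(1/4).

T ≈ 321 K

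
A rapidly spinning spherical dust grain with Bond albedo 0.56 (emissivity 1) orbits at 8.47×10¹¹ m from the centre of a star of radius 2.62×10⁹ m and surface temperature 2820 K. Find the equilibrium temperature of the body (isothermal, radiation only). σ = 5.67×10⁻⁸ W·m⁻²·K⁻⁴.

T ≈ 90.3 K

The star's surface emits σT_*⁴; at distance d the flux is S = σT_*⁴(R_*/d)².
S = 5.67×10⁻⁸·(2820)⁴·(2.62×10⁹/8.47×10¹¹)² = 34.31 W/m².
For an isothermal sphere T⁴ = (1−a)S/(4σ) = 6.656×10⁷ K⁴.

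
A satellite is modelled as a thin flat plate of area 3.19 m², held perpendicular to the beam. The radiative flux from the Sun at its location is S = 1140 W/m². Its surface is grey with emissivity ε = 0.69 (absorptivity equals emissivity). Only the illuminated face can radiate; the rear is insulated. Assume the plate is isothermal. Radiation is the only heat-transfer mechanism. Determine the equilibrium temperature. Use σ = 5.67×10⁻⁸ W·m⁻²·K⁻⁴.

T ≈ 377 K

At equilibrium, absorbed power = emitted power.
Absorbing cross-section = A = 3.190 m²; emitting surface = A = 3.190 m² (ratio 1).
εS·A_cross = εσ·A_surf·T⁴  ⇒  T⁴ = S/(1σ)   (ε cancels).
T⁴ = 1140/(1·5.67×10⁻⁸) = 2.011×10¹⁰ K⁴.
T = (2.011×10¹⁰)^(1/4).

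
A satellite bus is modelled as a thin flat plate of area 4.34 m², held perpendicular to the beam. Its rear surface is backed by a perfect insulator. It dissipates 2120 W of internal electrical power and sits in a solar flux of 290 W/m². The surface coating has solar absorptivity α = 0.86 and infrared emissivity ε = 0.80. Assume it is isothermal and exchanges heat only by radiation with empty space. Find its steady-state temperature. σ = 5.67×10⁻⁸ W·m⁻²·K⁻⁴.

At steady state, absorbed solar power + internal power = radiated power.
Absorbed: α·S·A_cross = 0.86·290·4.340 = 1082 W (cross-section A).
Total input = 1082 + 2120 = 3202 W.
Radiated: εσ·A_surf·T⁴ with A_surf = A = 4.340 m².
T⁴ = 3202/(0.80·5.67×10⁻⁸·4.340) = 1.627×10¹⁰ K⁴.

T ≈ 357 K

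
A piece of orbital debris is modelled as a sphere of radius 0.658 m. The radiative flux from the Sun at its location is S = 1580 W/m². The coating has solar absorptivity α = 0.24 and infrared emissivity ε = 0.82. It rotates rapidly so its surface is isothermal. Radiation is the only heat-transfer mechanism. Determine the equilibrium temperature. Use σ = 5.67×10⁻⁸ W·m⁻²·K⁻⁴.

At equilibrium, absorbed power = emitted power.
Absorbing cross-section = πr² = 1.360 m²; emitting surface = 4πr² = 5.441 m² (ratio 4).
αS·A_cross = εσ·A_surf·T⁴  ⇒  T⁴ = αS/(ε·4σ).
T⁴ = 0.240·1580/(0.82·4·5.67×10⁻⁸) = 2.039×10⁹ K⁴.
T = (2.039×10⁹)^(1/4).

T ≈ 212 K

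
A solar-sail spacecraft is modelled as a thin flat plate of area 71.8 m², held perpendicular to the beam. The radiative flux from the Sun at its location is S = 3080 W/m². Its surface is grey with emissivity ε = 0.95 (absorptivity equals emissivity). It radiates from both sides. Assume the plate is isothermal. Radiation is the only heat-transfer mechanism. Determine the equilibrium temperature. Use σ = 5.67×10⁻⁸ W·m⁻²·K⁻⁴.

At equilibrium, absorbed power = emitted power.
Absorbing cross-section = A = 71.80 m²; emitting surface = 2A = 143.6 m² (ratio 2).
εS·A_cross = εσ·A_surf·T⁴  ⇒  T⁴ = S/(2σ)   (ε cancels).
T⁴ = 3080/(2·5.67×10⁻⁸) = 2.716×10¹⁰ K⁴.
T = (2.716×10¹⁰)^(1/4).

T ≈ 406 K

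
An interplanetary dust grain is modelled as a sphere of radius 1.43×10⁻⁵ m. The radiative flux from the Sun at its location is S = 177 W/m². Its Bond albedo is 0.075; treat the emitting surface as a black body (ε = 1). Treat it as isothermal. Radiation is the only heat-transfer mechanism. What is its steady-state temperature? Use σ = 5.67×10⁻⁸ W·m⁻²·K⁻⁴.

T ≈ 164 K

At equilibrium, absorbed power = emitted power.
Absorbing cross-section = πr² = 6.424×10⁻¹⁰ m²; emitting surface = 4πr² = 2.570×10⁻⁹ m² (ratio 4).
(1−a)S·A_cross = εσ·A_surf·T⁴  ⇒  T⁴ = (1−a)S/(4σ).
T⁴ = 0.925·177/(4·5.67×10⁻⁸) = 7.219×10⁸ K⁴.
T = (7.219×10⁸)^(1/4).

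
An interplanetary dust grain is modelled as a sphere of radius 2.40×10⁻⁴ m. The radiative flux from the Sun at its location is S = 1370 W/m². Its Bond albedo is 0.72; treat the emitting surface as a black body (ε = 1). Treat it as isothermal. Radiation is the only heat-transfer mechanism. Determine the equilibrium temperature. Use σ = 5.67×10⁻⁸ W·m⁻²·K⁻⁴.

T ≈ 203 K

At equilibrium, absorbed power = emitted power.
Absorbing cross-section = πr² = 1.810×10⁻⁷ m²; emitting surface = 4πr² = 7.238×10⁻⁷ m² (ratio 4).
(1−a)S·A_cross = εσ·A_surf·T⁴  ⇒  T⁴ = (1−a)S/(4σ).
T⁴ = 0.280·1370/(4·5.67×10⁻⁸) = 1.691×10⁹ K⁴.
T = (1.691×10⁹)^(1/4).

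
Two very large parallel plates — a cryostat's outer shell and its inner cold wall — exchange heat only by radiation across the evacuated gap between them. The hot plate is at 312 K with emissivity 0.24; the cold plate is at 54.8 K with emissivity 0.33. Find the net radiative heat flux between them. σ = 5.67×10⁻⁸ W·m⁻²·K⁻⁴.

q ≈ 86.6 W/m²

For two infinite grey parallel plates, q = σ(T₁⁴ − T₂⁴)/(1/ε₁ + 1/ε₂ − 1).
T₁⁴ − T₂⁴ = 9.476×10⁹ − 9.018×10⁶ = 9.467×10⁹ K⁴.
1/ε₁ + 1/ε₂ − 1 = 4.167 + 3.030 − 1 = 6.197.
q = 5.67×10⁻⁸ × 9.467×10⁹ / 6.197.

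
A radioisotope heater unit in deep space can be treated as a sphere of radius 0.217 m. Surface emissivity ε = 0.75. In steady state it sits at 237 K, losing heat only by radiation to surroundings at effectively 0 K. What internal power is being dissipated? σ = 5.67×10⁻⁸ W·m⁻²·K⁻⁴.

Steady state: P = εσA T⁴.
A = 4πr² = 0.5917 m²; T⁴ = (237)⁴ = 3.155×10⁹ K⁴.
P = 0.75 × 5.67×10⁻⁸ × 0.5917 × 3.155×10⁹.

P ≈ 79.4 W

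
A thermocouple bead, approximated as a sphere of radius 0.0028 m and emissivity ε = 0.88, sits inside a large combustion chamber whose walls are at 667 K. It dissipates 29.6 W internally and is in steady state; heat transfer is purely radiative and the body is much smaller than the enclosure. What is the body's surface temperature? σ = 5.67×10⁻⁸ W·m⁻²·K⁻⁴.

T ≈ 1580 K

For a small grey body in a large enclosure, net radiated power = εσA(T⁴ − T_w⁴).
Steady state: P = εσA(T⁴ − T_w⁴) with A = 4πr² = 9.852×10⁻⁵ m².
T⁴ = P/(εσA) + T_w⁴ = 29.6/(0.88·5.67×10⁻⁸·9.852×10⁻⁵) + (667)⁴
    = 6.021×10¹² + 1.979×10¹¹ = 6.219×10¹² K⁴.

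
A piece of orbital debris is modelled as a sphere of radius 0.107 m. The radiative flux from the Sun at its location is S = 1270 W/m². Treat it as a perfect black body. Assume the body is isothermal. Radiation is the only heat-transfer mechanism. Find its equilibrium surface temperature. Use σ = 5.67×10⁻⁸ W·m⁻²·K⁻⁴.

At equilibrium, absorbed power = emitted power.
Absorbing cross-section = πr² = 0.03597 m²; emitting surface = 4πr² = 0.1439 m² (ratio 4).
S·A_cross = εσ·A_surf·T⁴  ⇒  T⁴ = S/(4σ).
T⁴ = 1.00·1270/(4·5.67×10⁻⁸) = 5.600×10⁹ K⁴.
T = (5.600×10⁹)^(1/4).

T ≈ 274 K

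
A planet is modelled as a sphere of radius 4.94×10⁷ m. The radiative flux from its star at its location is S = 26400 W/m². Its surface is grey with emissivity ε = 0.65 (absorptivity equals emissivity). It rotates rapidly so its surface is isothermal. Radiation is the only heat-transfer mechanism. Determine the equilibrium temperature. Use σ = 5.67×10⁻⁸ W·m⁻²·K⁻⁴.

T ≈ 584 K

At equilibrium, absorbed power = emitted power.
Absorbing cross-section = πr² = 7.667×10¹⁵ m²; emitting surface = 4πr² = 3.067×10¹⁶ m² (ratio 4).
εS·A_cross = εσ·A_surf·T⁴  ⇒  T⁴ = S/(4σ)   (ε cancels).
T⁴ = 26400/(4·5.67×10⁻⁸) = 1.164×10¹¹ K⁴.
T = (1.164×10¹¹)^(1/4).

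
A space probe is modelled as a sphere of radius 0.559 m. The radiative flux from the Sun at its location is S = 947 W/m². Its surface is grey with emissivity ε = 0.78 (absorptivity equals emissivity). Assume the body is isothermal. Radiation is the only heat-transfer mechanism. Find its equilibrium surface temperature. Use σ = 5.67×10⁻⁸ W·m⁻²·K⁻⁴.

T ≈ 254 K

At equilibrium, absorbed power = emitted power.
Absorbing cross-section = πr² = 0.9817 m²; emitting surface = 4πr² = 3.927 m² (ratio 4).
εS·A_cross = εσ·A_surf·T⁴  ⇒  T⁴ = S/(4σ)   (ε cancels).
T⁴ = 947/(4·5.67×10⁻⁸) = 4.175×10⁹ K⁴.
T = (4.175×10⁹)^(1/4).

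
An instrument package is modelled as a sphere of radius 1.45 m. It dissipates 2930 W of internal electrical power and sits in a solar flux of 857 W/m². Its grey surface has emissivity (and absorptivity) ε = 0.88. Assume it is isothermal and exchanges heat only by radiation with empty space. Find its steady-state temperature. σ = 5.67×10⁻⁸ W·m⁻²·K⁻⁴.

T ≈ 278 K

At steady state, absorbed solar power + internal power = radiated power.
Absorbed: α·S·A_cross = 0.88·857·6.605 = 4981 W (cross-section πr²).
Total input = 4981 + 2930 = 7911 W.
Radiated: εσ·A_surf·T⁴ with A_surf = 4πr² = 26.42 m².
T⁴ = 7911/(0.88·5.67×10⁻⁸·26.42) = 6.001×10⁹ K⁴.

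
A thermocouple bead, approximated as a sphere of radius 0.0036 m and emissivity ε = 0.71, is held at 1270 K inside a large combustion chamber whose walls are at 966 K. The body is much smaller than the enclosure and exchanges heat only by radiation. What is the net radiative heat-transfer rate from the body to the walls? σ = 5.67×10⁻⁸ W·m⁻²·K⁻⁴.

For a small grey body in a large enclosure: P_net = εσA(T_body⁴ − T_wall⁴).
A = 4πr² = 1.629×10⁻⁴ m²; T_body⁴ − T_wall⁴ = 2.601×10¹² − 8.708×10¹¹ = 1.731×10¹² K⁴.
|P_net| = 0.71·5.67×10⁻⁸·1.629×10⁻⁴·1.731×10¹².

P_net ≈ 11.3 W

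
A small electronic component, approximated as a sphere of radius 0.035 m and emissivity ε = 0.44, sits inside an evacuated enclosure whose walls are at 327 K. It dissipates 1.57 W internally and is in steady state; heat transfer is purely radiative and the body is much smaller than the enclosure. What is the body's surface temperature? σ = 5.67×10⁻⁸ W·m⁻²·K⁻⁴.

T ≈ 353 K

For a small grey body in a large enclosure, net radiated power = εσA(T⁴ − T_w⁴).
Steady state: P = εσA(T⁴ − T_w⁴) with A = 4πr² = 0.01539 m².
T⁴ = P/(εσA) + T_w⁴ = 1.57/(0.44·5.67×10⁻⁸·0.01539) + (327)⁴
    = 4.088×10⁹ + 1.143×10¹⁰ = 1.552×10¹⁰ K⁴.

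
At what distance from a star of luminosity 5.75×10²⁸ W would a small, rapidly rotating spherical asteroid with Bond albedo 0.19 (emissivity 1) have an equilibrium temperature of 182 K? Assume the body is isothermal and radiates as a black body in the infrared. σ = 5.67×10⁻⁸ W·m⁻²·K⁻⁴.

d ≈ 3.86×10¹² m

For an isothermal black-emitting sphere, (1−a)S·πr² = σ·4πr²·T⁴ ⇒ S = 4σT⁴/(1−a).
S = 4·5.67×10⁻⁸·(182)⁴/0.810 = 307.2 W/m².
Flux falls as S = L/(4πd²), so d = √(L/(4πS)) = √(5.75×10²⁸/(4π·307.2)).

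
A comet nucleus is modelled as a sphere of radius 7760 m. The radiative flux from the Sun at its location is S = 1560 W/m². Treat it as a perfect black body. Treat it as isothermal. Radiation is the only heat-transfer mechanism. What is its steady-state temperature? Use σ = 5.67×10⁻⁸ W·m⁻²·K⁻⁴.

At equilibrium, absorbed power = emitted power.
Absorbing cross-section = πr² = 1.892×10⁸ m²; emitting surface = 4πr² = 7.567×10⁸ m² (ratio 4).
S·A_cross = εσ·A_surf·T⁴  ⇒  T⁴ = S/(4σ).
T⁴ = 1.00·1560/(4·5.67×10⁻⁸) = 6.878×10⁹ K⁴.
T = (6.878×10⁹)^(1/4).

T ≈ 288 K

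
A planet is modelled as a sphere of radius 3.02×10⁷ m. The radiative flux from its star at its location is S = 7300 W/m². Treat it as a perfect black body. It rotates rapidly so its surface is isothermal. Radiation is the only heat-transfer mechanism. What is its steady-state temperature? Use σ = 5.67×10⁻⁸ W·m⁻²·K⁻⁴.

T ≈ 424 K

At equilibrium, absorbed power = emitted power.
Absorbing cross-section = πr² = 2.865×10¹⁵ m²; emitting surface = 4πr² = 1.146×10¹⁶ m² (ratio 4).
S·A_cross = εσ·A_surf·T⁴  ⇒  T⁴ = S/(4σ).
T⁴ = 1.00·7300/(4·5.67×10⁻⁸) = 3.219×10¹⁰ K⁴.
T = (3.219×10¹⁰)^(1/4).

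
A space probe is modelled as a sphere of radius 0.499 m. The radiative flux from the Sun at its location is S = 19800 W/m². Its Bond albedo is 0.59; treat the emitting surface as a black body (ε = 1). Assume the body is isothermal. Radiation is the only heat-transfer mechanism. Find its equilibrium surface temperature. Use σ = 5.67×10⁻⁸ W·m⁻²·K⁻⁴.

T ≈ 435 K

At equilibrium, absorbed power = emitted power.
Absorbing cross-section = πr² = 0.7823 m²; emitting surface = 4πr² = 3.129 m² (ratio 4).
(1−a)S·A_cross = εσ·A_surf·T⁴  ⇒  T⁴ = (1−a)S/(4σ).
T⁴ = 0.410·19800/(4·5.67×10⁻⁸) = 3.579×10¹⁰ K⁴.
T = (3.579×10¹⁰)^(1/4).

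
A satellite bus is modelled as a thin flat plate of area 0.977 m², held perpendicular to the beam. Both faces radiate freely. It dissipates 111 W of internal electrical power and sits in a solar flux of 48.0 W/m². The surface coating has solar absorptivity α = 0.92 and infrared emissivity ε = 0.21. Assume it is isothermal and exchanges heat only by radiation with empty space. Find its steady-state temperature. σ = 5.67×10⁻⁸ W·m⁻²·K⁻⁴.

At steady state, absorbed solar power + internal power = radiated power.
Absorbed: α·S·A_cross = 0.92·48.0·0.9770 = 43.14 W (cross-section A).
Total input = 43.14 + 111 = 154.1 W.
Radiated: εσ·A_surf·T⁴ with A_surf = 2A = 1.954 m².
T⁴ = 154.1/(0.21·5.67×10⁻⁸·1.954) = 6.625×10⁹ K⁴.

T ≈ 285 K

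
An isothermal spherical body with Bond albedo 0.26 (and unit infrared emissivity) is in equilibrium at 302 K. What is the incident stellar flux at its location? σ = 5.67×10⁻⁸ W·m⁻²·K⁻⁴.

(1−a)S·πr² = σ·4πr²·T⁴ ⇒ S = 4σT⁴/(1−a).
S = 4·5.67×10⁻⁸·8.318×10⁹/0.740.

S ≈ 2550 W/m²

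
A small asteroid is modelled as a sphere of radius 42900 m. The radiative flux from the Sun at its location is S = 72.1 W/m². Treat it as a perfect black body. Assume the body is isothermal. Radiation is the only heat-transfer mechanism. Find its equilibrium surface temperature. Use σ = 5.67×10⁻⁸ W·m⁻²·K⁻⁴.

T ≈ 134 K

At equilibrium, absorbed power = emitted power.
Absorbing cross-section = πr² = 5.782×10⁹ m²; emitting surface = 4πr² = 2.313×10¹⁰ m² (ratio 4).
S·A_cross = εσ·A_surf·T⁴  ⇒  T⁴ = S/(4σ).
T⁴ = 1.00·72.1/(4·5.67×10⁻⁸) = 3.179×10⁸ K⁴.
T = (3.179×10⁸)^(1/4).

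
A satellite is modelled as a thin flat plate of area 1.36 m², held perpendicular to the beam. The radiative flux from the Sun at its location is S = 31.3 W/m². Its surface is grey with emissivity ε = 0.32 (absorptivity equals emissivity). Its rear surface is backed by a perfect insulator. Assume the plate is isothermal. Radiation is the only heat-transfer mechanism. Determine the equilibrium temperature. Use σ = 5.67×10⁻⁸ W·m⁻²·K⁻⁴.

T ≈ 153 K

At equilibrium, absorbed power = emitted power.
Absorbing cross-section = A = 1.360 m²; emitting surface = A = 1.360 m² (ratio 1).
εS·A_cross = εσ·A_surf·T⁴  ⇒  T⁴ = S/(1σ)   (ε cancels).
T⁴ = 31.3/(1·5.67×10⁻⁸) = 5.520×10⁸ K⁴.
T = (5.520×10⁸)^(1/4).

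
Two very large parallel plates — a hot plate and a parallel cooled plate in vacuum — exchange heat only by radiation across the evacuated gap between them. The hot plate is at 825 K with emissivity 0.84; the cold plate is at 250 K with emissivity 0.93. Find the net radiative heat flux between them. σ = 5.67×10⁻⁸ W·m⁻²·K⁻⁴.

q ≈ 20600 W/m²

For two infinite grey parallel plates, q = σ(T₁⁴ − T₂⁴)/(1/ε₁ + 1/ε₂ − 1).
T₁⁴ − T₂⁴ = 4.633×10¹¹ − 3.906×10⁹ = 4.593×10¹¹ K⁴.
1/ε₁ + 1/ε₂ − 1 = 1.190 + 1.075 − 1 = 1.266.
q = 5.67×10⁻⁸ × 4.593×10¹¹ / 1.266.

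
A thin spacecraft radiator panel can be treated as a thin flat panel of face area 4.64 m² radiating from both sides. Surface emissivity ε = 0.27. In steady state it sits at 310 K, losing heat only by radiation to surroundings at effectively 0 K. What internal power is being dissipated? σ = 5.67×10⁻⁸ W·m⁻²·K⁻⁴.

P ≈ 1310 W

Steady state: P = εσA T⁴.
A = 2·4.64 = 9.280 m²; T⁴ = (310)⁴ = 9.235×10⁹ K⁴.
P = 0.27 × 5.67×10⁻⁸ × 9.280 × 9.235×10⁹.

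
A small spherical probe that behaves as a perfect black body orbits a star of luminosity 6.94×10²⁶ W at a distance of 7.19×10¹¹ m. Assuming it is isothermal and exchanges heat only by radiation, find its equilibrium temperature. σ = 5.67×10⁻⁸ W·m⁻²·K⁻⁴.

T ≈ 147 K

First find the stellar flux at distance d: S = L/(4πd²) = 6.94×10²⁶/(4π·(7.19×10¹¹)²) = 106.8 W/m².
For an isothermal sphere, absorbed (1−a)S·πr² = emitted σ·4πr²·T⁴, so T⁴ = (1−a)S/(4σ).
T⁴ = 1.00·106.8/(4·5.67×10⁻⁸) = 4.710×10⁸ K⁴.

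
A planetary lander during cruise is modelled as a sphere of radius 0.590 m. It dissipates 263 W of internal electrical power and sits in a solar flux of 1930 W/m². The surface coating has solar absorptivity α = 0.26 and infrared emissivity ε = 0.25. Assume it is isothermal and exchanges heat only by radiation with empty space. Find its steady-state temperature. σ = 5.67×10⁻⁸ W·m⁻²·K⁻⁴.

T ≈ 338 K

At steady state, absorbed solar power + internal power = radiated power.
Absorbed: α·S·A_cross = 0.26·1930·1.094 = 548.8 W (cross-section πr²).
Total input = 548.8 + 263 = 811.8 W.
Radiated: εσ·A_surf·T⁴ with A_surf = 4πr² = 4.374 m².
T⁴ = 811.8/(0.25·5.67×10⁻⁸·4.374) = 1.309×10¹⁰ K⁴.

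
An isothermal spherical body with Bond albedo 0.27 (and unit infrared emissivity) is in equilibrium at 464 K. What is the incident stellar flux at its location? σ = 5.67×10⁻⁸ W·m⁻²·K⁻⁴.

S ≈ 14400 W/m²

(1−a)S·πr² = σ·4πr²·T⁴ ⇒ S = 4σT⁴/(1−a).
S = 4·5.67×10⁻⁸·4.635×10¹⁰/0.730.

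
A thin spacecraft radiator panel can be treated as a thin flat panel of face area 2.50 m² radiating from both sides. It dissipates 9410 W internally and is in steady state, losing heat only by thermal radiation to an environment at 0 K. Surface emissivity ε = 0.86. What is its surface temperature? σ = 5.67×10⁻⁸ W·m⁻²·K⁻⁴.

T ≈ 443 K

Steady state: internal power = radiated power, P = εσA T⁴.
Radiating area A = 2·2.50 = 5.000 m².
T⁴ = P/(εσA) = 9410/(0.86·5.67×10⁻⁸·5.000) = 3.860×10¹⁰ K⁴.
T = (3.860×10¹⁰)^(1/4).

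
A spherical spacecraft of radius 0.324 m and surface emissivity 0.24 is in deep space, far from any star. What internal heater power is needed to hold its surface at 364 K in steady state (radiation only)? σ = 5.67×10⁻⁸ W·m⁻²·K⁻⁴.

P ≈ 315 W

P = εσ·4πr²·T⁴.
4πr² = 1.319 m²; T⁴ = 1.756×10¹⁰ K⁴.
P = 0.24·5.67×10⁻⁸·1.319·1.756×10¹⁰.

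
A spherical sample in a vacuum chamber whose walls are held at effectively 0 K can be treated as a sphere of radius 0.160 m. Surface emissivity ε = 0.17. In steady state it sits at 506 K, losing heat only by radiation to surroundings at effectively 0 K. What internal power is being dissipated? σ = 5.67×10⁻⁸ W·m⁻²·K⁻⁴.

Steady state: P = εσA T⁴.
A = 4πr² = 0.3217 m²; T⁴ = (506)⁴ = 6.555×10¹⁰ K⁴.
P = 0.17 × 5.67×10⁻⁸ × 0.3217 × 6.555×10¹⁰.

P ≈ 203 W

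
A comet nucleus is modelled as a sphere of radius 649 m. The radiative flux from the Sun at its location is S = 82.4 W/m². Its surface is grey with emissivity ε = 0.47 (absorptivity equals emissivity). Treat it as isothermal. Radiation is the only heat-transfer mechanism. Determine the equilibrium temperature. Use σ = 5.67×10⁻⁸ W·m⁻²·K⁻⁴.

At equilibrium, absorbed power = emitted power.
Absorbing cross-section = πr² = 1.323×10⁶ m²; emitting surface = 4πr² = 5.293×10⁶ m² (ratio 4).
εS·A_cross = εσ·A_surf·T⁴  ⇒  T⁴ = S/(4σ)   (ε cancels).
T⁴ = 82.4/(4·5.67×10⁻⁸) = 3.633×10⁸ K⁴.
T = (3.633×10⁸)^(1/4).

T ≈ 138 K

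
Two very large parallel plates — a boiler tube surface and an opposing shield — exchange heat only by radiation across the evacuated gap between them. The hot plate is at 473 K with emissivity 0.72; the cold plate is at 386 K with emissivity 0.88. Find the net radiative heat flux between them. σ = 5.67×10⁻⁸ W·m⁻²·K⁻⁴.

q ≈ 1040 W/m²

For two infinite grey parallel plates, q = σ(T₁⁴ − T₂⁴)/(1/ε₁ + 1/ε₂ − 1).
T₁⁴ − T₂⁴ = 5.005×10¹⁰ − 2.220×10¹⁰ = 2.785×10¹⁰ K⁴.
1/ε₁ + 1/ε₂ − 1 = 1.389 + 1.136 − 1 = 1.525.
q = 5.67×10⁻⁸ × 2.785×10¹⁰ / 1.525.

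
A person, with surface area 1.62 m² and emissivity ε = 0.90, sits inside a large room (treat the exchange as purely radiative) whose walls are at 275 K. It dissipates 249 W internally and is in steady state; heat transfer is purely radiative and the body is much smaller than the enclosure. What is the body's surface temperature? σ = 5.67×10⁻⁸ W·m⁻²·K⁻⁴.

For a small grey body in a large enclosure, net radiated power = εσA(T⁴ − T_w⁴).
Steady state: P = εσA(T⁴ − T_w⁴) with A = 1.62 m².
T⁴ = P/(εσA) + T_w⁴ = 249/(0.90·5.67×10⁻⁸·1.620) + (275)⁴
    = 3.012×10⁹ + 5.719×10⁹ = 8.731×10⁹ K⁴.

T ≈ 306 K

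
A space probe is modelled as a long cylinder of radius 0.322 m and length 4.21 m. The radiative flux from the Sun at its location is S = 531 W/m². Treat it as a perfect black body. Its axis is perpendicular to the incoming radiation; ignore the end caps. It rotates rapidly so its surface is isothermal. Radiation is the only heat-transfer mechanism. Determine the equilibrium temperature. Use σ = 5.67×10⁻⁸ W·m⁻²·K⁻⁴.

T ≈ 234 K

At equilibrium, absorbed power = emitted power.
Absorbing cross-section = 2rL = 2.711 m²; emitting surface = 2πrL = 8.518 m² (ratio π).
S·A_cross = εσ·A_surf·T⁴  ⇒  T⁴ = S/(πσ).
T⁴ = 1.00·531/(π·5.67×10⁻⁸) = 2.981×10⁹ K⁴.
T = (2.981×10⁹)^(1/4).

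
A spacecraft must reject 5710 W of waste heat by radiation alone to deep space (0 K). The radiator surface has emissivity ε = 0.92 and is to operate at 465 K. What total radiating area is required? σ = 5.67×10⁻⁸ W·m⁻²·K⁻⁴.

P = εσA T⁴ ⇒ A = P/(εσT⁴).
T⁴ = 4.675×10¹⁰ K⁴.
A = 5710/(0.92 × 5.67×10⁻⁸ × 4.675×10¹⁰).

A ≈ 2.34 m²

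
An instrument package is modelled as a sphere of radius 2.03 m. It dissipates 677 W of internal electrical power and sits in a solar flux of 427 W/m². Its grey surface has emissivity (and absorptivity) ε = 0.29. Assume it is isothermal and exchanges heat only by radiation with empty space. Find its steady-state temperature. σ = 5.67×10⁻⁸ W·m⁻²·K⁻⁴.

At steady state, absorbed solar power + internal power = radiated power.
Absorbed: α·S·A_cross = 0.29·427·12.95 = 1603 W (cross-section πr²).
Total input = 1603 + 677 = 2280 W.
Radiated: εσ·A_surf·T⁴ with A_surf = 4πr² = 51.78 m².
T⁴ = 2280/(0.29·5.67×10⁻⁸·51.78) = 2.678×10⁹ K⁴.

T ≈ 227 K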